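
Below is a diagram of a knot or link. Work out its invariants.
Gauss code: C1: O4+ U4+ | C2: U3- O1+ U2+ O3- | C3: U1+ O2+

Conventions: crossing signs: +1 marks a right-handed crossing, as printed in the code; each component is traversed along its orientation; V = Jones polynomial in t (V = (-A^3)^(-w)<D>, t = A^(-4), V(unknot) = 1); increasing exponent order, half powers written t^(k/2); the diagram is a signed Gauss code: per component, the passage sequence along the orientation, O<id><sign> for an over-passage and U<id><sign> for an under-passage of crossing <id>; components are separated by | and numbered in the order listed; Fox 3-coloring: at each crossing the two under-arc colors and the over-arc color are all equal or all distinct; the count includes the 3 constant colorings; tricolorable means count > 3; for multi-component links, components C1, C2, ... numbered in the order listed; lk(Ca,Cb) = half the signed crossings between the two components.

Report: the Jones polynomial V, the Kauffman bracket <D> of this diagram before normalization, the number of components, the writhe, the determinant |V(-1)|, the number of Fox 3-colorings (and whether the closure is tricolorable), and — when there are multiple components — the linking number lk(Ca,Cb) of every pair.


V = 1 + t + t^2 + t^3
<D> = A^-6 + A^-2 + A^2 + A^6 (w = +2)
3 components over 4 crossings, w = +2
lk(C1,C2): 0
lk(C1,C3) = 0
linking number lk(C2,C3) = +1
9 Fox colorings among 3^4, |V(-1)| = 0: tricolorable
why: span 3 respects span(V) <= c + mu - 1 = 6 for this 3-component diagram


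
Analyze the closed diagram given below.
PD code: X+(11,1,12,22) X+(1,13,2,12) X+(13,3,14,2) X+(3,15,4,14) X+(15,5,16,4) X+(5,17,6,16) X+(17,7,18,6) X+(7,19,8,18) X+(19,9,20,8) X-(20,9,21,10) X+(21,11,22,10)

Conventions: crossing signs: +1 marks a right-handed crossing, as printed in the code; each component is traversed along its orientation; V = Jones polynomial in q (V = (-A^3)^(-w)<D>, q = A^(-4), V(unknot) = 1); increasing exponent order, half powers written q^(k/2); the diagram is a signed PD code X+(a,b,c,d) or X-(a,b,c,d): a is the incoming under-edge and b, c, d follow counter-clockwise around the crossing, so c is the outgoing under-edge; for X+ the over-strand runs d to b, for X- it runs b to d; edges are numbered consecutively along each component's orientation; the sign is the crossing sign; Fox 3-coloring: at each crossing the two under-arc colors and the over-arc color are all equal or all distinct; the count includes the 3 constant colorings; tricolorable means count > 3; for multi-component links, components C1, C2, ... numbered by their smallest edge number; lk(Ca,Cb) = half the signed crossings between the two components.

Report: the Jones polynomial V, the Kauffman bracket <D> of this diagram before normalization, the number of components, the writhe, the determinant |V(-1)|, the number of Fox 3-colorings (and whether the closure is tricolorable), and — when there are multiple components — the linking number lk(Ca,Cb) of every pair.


Jones polynomial: V(q) = q^4 + q^6 - q^7 + q^8 - q^9 + q^10 - q^11 + q^12 - q^13
<D> = A^-25 - A^-21 + A^-17 - A^-13 + A^-9 - A^-5 + A^-1 - A^3 - A^11; writhe +9
components 1, writhe +9 (11 crossings)
3-colorings: 9 of 3^11, det 9 — tricolorable
note: det 9 = |V(-1)|; divisible by 3, so tricolorable


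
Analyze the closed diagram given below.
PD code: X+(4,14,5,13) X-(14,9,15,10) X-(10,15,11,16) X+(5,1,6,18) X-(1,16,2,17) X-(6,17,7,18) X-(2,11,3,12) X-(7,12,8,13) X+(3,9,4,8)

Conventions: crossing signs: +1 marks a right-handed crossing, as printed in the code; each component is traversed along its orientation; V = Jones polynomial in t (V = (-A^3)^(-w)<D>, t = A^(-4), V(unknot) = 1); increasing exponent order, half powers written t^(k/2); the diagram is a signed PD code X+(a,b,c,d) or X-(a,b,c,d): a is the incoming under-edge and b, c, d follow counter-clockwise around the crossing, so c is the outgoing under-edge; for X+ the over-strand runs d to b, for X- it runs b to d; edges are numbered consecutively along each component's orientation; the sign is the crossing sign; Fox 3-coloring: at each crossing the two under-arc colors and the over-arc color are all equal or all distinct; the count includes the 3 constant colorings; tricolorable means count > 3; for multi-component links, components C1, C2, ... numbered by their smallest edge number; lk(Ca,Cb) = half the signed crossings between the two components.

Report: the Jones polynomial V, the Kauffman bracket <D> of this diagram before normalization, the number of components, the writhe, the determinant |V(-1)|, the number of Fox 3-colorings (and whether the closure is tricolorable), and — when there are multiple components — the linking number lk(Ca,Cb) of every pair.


Jones polynomial: V(t) = -t^-4 + t^-3 + t^-1
<D> = -A^-5 - A^3 + A^7; writhe -3
components 1, writhe -3 (9 crossings)
3-colorings: 9 of 3^9, det 3 — tricolorable
note: det 3 = |V(-1)|; divisible by 3, so tricolorable


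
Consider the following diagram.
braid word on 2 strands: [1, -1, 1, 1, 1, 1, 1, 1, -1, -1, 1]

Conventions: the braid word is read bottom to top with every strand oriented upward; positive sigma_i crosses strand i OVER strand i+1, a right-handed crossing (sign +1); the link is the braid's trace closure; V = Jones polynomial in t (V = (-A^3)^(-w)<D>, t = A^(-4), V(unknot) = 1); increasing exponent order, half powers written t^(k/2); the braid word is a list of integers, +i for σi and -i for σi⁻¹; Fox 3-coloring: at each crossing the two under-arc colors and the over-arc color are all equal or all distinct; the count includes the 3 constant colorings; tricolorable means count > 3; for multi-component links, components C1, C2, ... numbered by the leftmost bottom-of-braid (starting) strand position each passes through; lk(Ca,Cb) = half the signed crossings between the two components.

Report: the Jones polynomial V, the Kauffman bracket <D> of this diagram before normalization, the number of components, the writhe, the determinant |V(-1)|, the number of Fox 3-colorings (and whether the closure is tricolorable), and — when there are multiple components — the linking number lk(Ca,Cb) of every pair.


V(t) = t^2 + t^4 - t^5 + t^6 - t^7
bracket: A^-13 - A^-9 + A^-5 - A^-1 - A^7, w = +5
1 component, writhe +5, over 11 crossings
det 5, colorings 3 of 3^11 — not tricolorable
observation: w = +5 (over 11 crossings) is diagram-only; (-A^3)^(-5) removes it from V


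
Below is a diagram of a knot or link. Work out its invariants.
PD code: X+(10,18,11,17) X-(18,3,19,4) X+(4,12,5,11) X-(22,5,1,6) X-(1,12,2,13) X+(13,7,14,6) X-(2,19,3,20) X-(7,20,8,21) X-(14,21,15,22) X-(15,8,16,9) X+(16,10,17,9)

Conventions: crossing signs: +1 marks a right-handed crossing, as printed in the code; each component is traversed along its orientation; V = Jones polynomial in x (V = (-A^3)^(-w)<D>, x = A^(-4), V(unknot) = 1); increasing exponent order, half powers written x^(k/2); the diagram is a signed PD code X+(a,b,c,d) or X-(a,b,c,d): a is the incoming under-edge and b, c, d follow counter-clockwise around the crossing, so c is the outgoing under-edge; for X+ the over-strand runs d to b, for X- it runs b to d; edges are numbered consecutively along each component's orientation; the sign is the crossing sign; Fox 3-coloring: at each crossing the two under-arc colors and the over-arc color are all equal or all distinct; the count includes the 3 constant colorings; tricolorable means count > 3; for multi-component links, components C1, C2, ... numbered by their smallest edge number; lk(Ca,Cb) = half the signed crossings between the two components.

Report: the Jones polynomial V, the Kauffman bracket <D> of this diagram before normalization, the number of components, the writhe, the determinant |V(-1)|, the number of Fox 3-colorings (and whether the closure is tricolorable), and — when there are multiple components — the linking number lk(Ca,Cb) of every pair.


V(x) = -x^-5 + x^-4 - x^-3 + 2x^-2 - x^-1 + 2 - x
bracket: A^-13 - 2A^-9 + A^-5 - 2A^-1 + A^3 - A^7 + A^11, w = -3
1 component, writhe -3, over 11 crossings
det 9, colorings 9 of 3^11 — tricolorable
observation: w = -3 shifts under R1 moves; the (-A^3)^(3) factor cancels that in V


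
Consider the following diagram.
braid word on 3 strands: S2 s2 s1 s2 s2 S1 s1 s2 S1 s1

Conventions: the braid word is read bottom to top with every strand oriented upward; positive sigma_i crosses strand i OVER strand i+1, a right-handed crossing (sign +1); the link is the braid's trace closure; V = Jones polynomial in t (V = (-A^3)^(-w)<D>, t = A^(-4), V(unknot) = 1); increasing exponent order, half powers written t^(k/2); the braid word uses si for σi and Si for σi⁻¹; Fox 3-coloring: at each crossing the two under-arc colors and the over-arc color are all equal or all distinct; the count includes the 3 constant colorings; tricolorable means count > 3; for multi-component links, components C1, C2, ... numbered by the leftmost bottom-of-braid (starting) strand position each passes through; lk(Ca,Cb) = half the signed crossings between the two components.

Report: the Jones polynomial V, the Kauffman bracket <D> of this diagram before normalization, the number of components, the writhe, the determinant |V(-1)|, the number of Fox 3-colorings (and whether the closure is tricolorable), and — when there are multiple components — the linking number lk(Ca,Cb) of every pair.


V = t + t^3 - t^4
<D> = -A^-4 + 1 + A^8 (w = +4)
1 component over 10 crossings, w = +4
9 Fox colorings among 3^10, |V(-1)| = 3: tricolorable
why: the word shrinks to σ1 σ2 σ2 σ2 after cancelling


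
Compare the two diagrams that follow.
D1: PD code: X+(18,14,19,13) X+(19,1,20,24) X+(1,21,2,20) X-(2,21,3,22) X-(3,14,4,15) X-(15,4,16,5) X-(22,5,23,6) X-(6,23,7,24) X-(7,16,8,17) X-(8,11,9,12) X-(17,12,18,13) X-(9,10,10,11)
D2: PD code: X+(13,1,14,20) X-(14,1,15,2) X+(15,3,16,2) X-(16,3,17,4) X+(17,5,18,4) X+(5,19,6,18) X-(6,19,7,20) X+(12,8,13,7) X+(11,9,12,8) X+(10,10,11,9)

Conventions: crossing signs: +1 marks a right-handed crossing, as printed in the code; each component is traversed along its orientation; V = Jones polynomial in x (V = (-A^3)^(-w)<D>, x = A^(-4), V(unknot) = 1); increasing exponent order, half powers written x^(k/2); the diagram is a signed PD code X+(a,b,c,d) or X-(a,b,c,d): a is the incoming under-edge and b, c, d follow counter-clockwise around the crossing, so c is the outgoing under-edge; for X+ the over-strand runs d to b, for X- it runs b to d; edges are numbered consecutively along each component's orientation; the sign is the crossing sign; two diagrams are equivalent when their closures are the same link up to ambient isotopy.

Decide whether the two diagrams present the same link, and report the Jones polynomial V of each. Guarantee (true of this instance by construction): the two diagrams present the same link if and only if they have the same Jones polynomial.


same link: no
V(D1) = -x^-6 + x^-5 - x^-4 + 2x^-3 - x^-2 + x^-1  [12 crossings, <D> = A^-14 - A^-10 + 2A^-6 - A^-2 + A^2 - A^6, w = -6]
D2 (bracket A^12; 10 crossings at w = +4): V = 1
note: V(x) takes 2 values over 2 diagrams, fixing the grouping


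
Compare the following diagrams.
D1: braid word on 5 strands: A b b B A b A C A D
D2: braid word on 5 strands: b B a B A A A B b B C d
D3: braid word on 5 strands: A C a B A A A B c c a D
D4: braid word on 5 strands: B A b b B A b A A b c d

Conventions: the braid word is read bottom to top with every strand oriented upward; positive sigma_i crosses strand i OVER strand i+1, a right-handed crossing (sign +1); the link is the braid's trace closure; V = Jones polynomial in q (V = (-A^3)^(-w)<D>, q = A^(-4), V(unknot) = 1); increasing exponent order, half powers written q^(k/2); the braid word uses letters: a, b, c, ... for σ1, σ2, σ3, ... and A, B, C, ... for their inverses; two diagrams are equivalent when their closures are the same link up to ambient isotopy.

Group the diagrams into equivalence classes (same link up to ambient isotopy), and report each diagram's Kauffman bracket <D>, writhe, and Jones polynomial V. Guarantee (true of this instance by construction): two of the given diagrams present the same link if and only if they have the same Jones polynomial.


grouping into links: {D1, D4} | {D2, D3}
V(D1) = q^-5 - 2q^-4 + 2q^-3 - 2q^-2 + 2q^-1 - 1 + q  (w -4, c 10, <D> = A^-16 - A^-12 + 2A^-8 - 2A^-4 + 2 - 2A^4 + A^8)
V(D2) = -q^-6 + q^-5 - q^-4 + 2q^-3 - q^-2 + q^-1  (w -4, c 12, <D> = A^-8 - A^-4 + 2 - A^4 + A^8 - A^12)
V(D3) = -q^-6 + q^-5 - q^-4 + 2q^-3 - q^-2 + q^-1  (w -4, c 12, <D> = A^-8 - A^-4 + 2 - A^4 + A^8 - A^12)
V(D4) = q^-5 - 2q^-4 + 2q^-3 - 2q^-2 + 2q^-1 - 1 + q  [12 crossings, <D> = A^-4 - 1 + 2A^4 - 2A^8 + 2A^12 - 2A^16 + A^20, w = 0]
why: V(q) takes 2 values over 4 diagrams, fixing the grouping


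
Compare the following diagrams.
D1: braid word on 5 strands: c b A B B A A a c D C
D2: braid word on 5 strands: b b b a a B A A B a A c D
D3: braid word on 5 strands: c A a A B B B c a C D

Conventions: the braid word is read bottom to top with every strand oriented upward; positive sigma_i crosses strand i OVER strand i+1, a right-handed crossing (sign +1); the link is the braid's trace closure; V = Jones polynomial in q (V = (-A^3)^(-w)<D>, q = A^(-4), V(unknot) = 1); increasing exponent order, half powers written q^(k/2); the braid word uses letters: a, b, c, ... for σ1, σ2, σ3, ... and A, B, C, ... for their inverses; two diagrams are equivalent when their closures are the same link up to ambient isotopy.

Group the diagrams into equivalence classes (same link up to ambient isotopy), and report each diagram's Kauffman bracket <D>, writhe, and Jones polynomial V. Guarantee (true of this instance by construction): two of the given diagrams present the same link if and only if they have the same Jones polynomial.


grouping into links: {D1} | {D2} | {D3}
V(D1) = -q^(-9/2) - q^(-5/2) + q^(-3/2) - q^(-1/2)  (w -3, c 11, <D> = A^-7 - A^-3 + A + A^9)
D2 (bracket -A^-11 + 2A^-7 - A^-3 + 2A - A^5 + A^9; 13 crossings at w = +1): V = -q^(-3/2) + q^(-1/2) - 2q^(1/2) + q^(3/2) - 2q^(5/2) + q^(7/2)
V(D3) = q^(-9/2) - q^(-5/2) - q^(-3/2) - q^(-1/2)  [11 crossings, <D> = A^-7 + A^-3 + A - A^9, w = -3]
why: 3 classes among 3 diagrams; unequal V(q) rules out equality


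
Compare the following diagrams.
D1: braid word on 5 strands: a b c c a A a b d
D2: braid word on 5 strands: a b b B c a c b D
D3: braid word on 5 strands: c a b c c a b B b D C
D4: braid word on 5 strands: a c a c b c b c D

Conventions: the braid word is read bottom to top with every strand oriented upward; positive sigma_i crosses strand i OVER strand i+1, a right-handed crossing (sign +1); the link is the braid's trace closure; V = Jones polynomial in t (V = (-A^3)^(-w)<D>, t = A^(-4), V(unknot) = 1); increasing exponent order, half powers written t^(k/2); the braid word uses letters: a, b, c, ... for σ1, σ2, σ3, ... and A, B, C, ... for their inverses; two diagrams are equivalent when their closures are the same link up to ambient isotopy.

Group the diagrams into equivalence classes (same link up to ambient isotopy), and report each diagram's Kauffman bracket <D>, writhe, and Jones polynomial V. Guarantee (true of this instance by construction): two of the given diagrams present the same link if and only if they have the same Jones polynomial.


equivalence classes: {D1, D2, D3} | {D4}
D1 (bracket -A^-5 + A^-1 - A^3 + 2A^7 + A^15; 9 crossings at w = +7): V = -t^(3/2) - 2t^(7/2) + t^(9/2) - t^(11/2) + t^(13/2)
V(D2) = -t^(3/2) - 2t^(7/2) + t^(9/2) - t^(11/2) + t^(13/2)  [9 crossings, <D> = -A^-11 + A^-7 - A^-3 + 2A + A^9, w = +5]
D3 (bracket -A^-11 + A^-7 - A^-3 + 2A + A^9; 11 crossings at w = +5): V = -t^(3/2) - 2t^(7/2) + t^(9/2) - t^(11/2) + t^(13/2)
V(D4) = -t^(5/2) - 2t^(9/2) + t^(11/2) - 2t^(13/2) + 2t^(15/2) - t^(17/2) + t^(19/2)  (w +7, c 9, <D> = -A^-17 + A^-13 - 2A^-9 + 2A^-5 - A^-1 + 2A^3 + A^11)
key observation: V(t) takes 2 values over 4 diagrams, fixing the grouping


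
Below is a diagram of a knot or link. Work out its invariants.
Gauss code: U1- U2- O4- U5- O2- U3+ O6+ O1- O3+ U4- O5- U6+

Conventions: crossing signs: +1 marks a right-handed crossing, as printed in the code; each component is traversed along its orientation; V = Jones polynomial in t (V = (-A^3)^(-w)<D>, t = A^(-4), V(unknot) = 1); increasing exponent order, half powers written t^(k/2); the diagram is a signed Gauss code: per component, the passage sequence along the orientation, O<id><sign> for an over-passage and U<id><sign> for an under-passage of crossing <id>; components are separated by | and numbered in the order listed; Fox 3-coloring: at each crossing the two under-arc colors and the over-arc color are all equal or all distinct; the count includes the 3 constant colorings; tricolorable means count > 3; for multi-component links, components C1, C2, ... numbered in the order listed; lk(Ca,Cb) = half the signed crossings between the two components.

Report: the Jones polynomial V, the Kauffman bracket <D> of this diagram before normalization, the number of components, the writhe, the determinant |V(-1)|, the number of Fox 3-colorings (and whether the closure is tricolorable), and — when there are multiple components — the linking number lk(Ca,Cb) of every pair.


Jones polynomial: V(t) = -t^-4 + t^-3 + t^-1
<D> = A^-2 + A^6 - A^10; writhe -2
components 1, writhe -2 (6 crossings)
3-colorings: 9 of 3^6, det 3 — tricolorable
note: |V(-1)| = 3: so tricolorable, since 3 divides 3


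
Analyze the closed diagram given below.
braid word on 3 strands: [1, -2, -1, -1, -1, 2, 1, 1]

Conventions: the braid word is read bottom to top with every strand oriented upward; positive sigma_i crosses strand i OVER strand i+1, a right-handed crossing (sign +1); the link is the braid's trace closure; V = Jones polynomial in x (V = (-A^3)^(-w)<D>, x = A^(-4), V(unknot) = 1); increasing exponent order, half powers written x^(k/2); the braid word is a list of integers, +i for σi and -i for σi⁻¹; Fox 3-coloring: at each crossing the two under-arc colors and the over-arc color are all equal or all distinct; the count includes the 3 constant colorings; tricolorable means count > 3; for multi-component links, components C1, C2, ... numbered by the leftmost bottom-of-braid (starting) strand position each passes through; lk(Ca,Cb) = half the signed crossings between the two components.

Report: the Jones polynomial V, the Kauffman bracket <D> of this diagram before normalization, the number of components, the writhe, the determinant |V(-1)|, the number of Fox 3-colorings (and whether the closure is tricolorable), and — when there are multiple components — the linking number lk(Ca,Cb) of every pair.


Jones polynomial: V(x) = -x^-3 + x^-2 - x^-1 + 3 - x + x^2 - x^3
<D> = -A^-12 + A^-8 - A^-4 + 3 - A^4 + A^8 - A^12; writhe 0
components 1, writhe 0 (8 crossings)
3-colorings: 27 of 3^8, det 9 — tricolorable
note: the span of V is 6, forcing >= 6 crossings in any diagram


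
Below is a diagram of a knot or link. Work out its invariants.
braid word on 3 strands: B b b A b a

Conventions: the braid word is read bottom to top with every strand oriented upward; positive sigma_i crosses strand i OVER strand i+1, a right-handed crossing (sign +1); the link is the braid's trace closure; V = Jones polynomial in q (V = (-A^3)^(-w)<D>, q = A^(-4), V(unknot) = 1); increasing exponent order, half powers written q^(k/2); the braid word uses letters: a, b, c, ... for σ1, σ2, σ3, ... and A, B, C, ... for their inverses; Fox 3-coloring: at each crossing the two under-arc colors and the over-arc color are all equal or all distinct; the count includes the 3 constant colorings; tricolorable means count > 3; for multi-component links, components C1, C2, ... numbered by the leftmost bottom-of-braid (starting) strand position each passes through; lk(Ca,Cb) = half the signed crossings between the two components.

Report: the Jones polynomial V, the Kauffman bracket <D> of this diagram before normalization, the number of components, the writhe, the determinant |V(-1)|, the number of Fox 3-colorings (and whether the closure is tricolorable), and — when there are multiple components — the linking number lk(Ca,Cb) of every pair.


V = 1
<D> = A^6 (w = +2)
1 component over 6 crossings, w = +2
3 Fox colorings among 3^6, |V(-1)| = 1: not tricolorable
why: w = +2 shifts under R1 moves; the (-A^3)^(-2) factor cancels that in V


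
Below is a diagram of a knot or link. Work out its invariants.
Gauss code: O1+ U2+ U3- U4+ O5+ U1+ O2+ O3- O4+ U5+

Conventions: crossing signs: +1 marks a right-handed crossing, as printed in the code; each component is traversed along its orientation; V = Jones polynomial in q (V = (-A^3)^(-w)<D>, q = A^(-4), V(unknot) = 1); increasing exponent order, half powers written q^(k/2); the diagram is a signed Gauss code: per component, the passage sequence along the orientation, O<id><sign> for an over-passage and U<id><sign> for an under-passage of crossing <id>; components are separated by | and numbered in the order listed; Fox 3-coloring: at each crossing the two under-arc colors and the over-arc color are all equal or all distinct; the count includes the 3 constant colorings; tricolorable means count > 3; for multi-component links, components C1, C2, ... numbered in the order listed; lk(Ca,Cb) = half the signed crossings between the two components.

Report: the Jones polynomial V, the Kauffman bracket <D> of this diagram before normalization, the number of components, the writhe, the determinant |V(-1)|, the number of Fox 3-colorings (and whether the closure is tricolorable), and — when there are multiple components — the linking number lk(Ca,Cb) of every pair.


Jones polynomial: V(q) = q + q^3 - q^4
<D> = A^-7 - A^-3 - A^5; writhe +3
components 1, writhe +3 (5 crossings)
3-colorings: 9 of 3^5, det 3 — tricolorable
note: |V(-1)| = 3: so tricolorable, since 3 divides 3


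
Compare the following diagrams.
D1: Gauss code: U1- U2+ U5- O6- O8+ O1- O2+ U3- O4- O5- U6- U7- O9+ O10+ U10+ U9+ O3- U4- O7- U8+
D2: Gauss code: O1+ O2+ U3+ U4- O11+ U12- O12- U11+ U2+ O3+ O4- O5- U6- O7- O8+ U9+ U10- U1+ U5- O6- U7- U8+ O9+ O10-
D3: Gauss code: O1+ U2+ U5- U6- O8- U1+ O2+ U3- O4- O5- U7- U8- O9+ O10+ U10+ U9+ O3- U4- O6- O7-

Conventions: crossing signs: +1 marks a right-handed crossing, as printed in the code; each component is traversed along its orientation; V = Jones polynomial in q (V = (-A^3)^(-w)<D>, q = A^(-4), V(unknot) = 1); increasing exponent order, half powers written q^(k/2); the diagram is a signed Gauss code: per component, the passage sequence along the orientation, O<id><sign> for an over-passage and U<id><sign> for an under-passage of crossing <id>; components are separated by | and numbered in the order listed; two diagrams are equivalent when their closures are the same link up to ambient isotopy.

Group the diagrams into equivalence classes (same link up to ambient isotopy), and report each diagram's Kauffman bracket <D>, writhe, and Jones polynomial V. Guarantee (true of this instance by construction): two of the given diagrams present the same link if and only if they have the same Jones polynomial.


grouping into links: {D1, D3} | {D2}
V(D1) = -q^-6 + q^-5 - q^-4 + 2q^-3 - q^-2 + q^-1  (w -2, c 10, <D> = A^-2 - A^2 + 2A^6 - A^10 + A^14 - A^18)
V(D2) = 1  (w 0, c 12, <D> = 1)
V(D3) = -q^-6 + q^-5 - q^-4 + 2q^-3 - q^-2 + q^-1  (w -2, c 10, <D> = A^-2 - A^2 + 2A^6 - A^10 + A^14 - A^18)
key observation: V(q) takes 2 values over 3 diagrams, fixing the grouping


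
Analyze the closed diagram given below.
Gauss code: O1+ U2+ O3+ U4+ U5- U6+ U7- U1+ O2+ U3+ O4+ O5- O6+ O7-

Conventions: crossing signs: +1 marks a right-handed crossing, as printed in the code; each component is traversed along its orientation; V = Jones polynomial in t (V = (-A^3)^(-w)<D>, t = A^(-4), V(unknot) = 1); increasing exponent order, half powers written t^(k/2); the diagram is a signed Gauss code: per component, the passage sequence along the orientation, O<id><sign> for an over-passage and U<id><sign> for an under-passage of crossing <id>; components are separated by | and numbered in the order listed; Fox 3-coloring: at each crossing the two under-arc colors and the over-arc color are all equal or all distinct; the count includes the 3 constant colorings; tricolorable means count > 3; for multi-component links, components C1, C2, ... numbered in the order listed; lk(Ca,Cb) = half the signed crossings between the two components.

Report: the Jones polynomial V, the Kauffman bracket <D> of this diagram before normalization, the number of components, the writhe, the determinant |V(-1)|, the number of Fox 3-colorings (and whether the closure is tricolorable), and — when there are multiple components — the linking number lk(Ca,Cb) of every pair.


V(t) = t + t^3 - t^4
bracket: A^-7 - A^-3 - A^5, w = +3
1 component, writhe +3, over 7 crossings
det 3, colorings 9 of 3^7 — tricolorable
observation: w = +3 (over 7 crossings) is diagram-only; (-A^3)^(-3) removes it from V


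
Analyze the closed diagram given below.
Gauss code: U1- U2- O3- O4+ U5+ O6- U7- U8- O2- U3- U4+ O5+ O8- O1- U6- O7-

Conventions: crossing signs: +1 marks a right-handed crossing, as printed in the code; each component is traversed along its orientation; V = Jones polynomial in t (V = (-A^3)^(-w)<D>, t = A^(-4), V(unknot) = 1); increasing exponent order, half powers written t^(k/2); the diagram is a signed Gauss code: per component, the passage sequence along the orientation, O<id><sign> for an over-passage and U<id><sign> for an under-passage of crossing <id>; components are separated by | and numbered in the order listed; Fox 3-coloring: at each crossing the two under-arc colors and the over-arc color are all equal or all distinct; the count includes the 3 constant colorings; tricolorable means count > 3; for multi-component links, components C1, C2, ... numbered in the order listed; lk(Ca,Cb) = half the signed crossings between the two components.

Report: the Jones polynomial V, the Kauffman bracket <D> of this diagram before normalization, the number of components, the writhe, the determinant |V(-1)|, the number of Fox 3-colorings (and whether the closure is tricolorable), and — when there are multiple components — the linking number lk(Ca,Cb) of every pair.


V(t) = -t^-4 + t^-3 + t^-1
bracket: A^-8 + 1 - A^4, w = -4
1 component, writhe -4, over 8 crossings
det 3, colorings 9 of 3^8 — tricolorable
observation: V spans 3 powers of t: at least 3 crossings in any diagram


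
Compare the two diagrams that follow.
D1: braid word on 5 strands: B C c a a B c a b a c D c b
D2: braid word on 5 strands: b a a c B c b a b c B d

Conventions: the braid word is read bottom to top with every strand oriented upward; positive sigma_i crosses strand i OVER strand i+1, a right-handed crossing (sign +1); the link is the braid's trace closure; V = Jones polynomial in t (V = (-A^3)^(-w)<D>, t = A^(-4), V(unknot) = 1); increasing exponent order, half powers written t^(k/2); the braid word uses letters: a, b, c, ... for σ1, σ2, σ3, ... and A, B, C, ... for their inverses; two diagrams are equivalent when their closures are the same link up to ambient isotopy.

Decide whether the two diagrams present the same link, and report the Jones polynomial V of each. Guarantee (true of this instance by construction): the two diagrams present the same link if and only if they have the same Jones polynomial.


equivalent: yes
D1 (bracket -A^-18 + 2A^-14 - 3A^-10 + 3A^-6 - 3A^-2 + 3A^2 - A^6 + A^10; 14 crossings at w = +6): V = t^2 - t^3 + 3t^4 - 3t^5 + 3t^6 - 3t^7 + 2t^8 - t^9
V(D2) = t^2 - t^3 + 3t^4 - 3t^5 + 3t^6 - 3t^7 + 2t^8 - t^9  [12 crossings, <D> = -A^-12 + 2A^-8 - 3A^-4 + 3 - 3A^4 + 3A^8 - A^12 + A^16, w = +8]
observation: from 14 to 12 crossings by R-moves: one link, two diagrams


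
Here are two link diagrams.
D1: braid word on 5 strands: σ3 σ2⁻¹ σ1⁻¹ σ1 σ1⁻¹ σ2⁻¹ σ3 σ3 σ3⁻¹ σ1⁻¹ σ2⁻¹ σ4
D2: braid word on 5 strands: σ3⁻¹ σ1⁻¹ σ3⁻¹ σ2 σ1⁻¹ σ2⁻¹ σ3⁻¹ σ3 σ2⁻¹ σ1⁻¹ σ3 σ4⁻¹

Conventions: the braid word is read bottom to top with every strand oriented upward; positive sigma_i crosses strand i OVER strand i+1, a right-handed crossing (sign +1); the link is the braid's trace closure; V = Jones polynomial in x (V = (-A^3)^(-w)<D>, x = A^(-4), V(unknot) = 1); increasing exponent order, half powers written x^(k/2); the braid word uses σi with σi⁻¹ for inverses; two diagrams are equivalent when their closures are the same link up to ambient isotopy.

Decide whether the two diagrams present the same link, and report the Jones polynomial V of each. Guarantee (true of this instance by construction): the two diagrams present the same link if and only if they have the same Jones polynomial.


equivalent: no
V(D1) = x^-5 - 2x^-4 + 2x^-3 - 2x^-2 + 2x^-1 - 1 + x  (w -2, c 12, <D> = A^-10 - A^-6 + 2A^-2 - 2A^2 + 2A^6 - 2A^10 + A^14)
D2 (bracket A^-14 - A^-10 + 2A^-6 - A^-2 + A^2 - A^6; 12 crossings at w = -6): V = -x^-6 + x^-5 - x^-4 + 2x^-3 - x^-2 + x^-1
why: comparing 2 Jones polynomials yields 2 groups


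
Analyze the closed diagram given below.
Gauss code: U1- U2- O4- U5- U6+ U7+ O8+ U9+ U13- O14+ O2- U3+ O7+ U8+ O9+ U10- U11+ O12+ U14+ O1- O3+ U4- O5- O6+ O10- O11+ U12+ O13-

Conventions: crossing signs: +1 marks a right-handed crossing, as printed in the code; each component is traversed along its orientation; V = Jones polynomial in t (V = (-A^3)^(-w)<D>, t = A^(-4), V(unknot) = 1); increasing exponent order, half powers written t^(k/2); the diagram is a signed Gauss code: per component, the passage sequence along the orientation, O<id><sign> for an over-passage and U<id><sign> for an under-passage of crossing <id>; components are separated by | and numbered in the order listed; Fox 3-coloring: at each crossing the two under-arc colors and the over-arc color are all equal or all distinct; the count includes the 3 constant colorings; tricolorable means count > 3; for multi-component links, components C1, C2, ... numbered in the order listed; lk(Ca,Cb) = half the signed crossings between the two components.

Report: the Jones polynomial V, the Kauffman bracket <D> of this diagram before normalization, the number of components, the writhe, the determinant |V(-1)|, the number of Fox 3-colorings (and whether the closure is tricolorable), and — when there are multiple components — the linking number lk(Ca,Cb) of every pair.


V = -t^-2 + 2t^-1 - 3 + 5t - 4t^2 + 5t^3 - 4t^4 + 2t^5 - t^6
<D> = -A^-18 + 2A^-14 - 4A^-10 + 5A^-6 - 4A^-2 + 5A^2 - 3A^6 + 2A^10 - A^14 (w = +2)
1 component over 14 crossings, w = +2
9 Fox colorings among 3^14, |V(-1)| = 27: tricolorable
why: |V(-1)| = 27: so tricolorable, since 3 divides 27


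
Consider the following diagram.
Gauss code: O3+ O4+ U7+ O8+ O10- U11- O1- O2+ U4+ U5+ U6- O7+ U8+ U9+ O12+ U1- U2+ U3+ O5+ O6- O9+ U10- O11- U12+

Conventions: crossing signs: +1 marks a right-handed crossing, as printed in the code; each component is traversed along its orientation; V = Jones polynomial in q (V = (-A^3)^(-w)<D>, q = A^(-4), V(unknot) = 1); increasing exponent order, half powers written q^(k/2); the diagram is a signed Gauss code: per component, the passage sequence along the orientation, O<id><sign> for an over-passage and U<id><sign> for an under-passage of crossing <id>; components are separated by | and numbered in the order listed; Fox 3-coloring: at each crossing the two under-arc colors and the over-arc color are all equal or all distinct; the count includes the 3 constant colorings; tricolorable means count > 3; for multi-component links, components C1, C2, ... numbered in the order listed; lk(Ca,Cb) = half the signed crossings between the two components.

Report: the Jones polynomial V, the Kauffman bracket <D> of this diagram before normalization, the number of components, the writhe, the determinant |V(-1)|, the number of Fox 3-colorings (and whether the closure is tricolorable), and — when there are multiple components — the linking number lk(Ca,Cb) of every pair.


V(q) = 2q - 2q^2 + 3q^3 - 3q^4 + 2q^5 - 2q^6 + q^7
bracket: A^-16 - 2A^-12 + 2A^-8 - 3A^-4 + 3 - 2A^4 + 2A^8, w = +4
1 component, writhe +4, over 12 crossings
det 15, colorings 9 of 3^12 — tricolorable
observation: the span of V is 6, forcing >= 6 crossings in any diagram


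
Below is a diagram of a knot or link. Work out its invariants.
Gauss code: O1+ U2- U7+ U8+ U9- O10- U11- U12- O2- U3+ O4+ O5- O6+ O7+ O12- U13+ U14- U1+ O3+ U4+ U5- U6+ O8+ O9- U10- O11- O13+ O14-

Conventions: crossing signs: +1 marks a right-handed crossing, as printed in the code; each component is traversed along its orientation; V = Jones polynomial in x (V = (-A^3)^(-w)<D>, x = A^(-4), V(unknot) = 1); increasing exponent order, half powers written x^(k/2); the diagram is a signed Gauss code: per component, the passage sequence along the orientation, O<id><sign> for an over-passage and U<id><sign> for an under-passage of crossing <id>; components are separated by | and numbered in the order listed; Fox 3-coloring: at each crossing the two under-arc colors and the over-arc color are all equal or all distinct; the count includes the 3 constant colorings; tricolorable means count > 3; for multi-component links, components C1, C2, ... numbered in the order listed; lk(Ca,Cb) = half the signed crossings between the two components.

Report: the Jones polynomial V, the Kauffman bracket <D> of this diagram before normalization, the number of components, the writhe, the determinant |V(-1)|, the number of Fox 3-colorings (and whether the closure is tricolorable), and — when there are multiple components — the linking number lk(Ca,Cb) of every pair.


V(x) = -x^-3 + 2x^-2 - 2x^-1 + 3 - 2x + 2x^2 - x^3
bracket: -A^-12 + 2A^-8 - 2A^-4 + 3 - 2A^4 + 2A^8 - A^12, w = 0
1 component, writhe 0, over 14 crossings
det 13, colorings 3 of 3^14 — not tricolorable
observation: w = 0 shifts under R1 moves; the (-A^3)^(0) factor cancels that in V


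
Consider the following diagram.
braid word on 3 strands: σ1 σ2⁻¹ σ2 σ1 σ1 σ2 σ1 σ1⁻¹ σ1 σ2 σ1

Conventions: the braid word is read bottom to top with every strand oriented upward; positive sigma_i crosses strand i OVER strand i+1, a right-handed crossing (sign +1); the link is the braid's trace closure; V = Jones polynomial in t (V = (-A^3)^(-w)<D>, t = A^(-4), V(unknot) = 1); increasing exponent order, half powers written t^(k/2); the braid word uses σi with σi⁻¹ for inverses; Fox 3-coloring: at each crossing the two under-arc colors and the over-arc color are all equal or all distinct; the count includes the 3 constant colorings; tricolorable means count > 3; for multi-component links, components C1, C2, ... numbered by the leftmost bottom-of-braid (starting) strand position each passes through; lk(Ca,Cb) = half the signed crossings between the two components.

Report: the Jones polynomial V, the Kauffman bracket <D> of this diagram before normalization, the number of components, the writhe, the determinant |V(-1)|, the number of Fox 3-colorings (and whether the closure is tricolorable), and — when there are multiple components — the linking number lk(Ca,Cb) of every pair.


V(t) = -t^(5/2) - t^(9/2) + t^(11/2) - t^(13/2) + t^(15/2) - t^(17/2)
bracket: A^-13 - A^-9 + A^-5 - A^-1 + A^3 + A^11, w = +7
2 components, writhe +7, over 11 crossings
lk(C1,C2) = +3
det 6, colorings 9 of 3^11 — tricolorable
observation: span 6 respects span(V) <= c + mu - 1 = 12 for this 2-component diagram


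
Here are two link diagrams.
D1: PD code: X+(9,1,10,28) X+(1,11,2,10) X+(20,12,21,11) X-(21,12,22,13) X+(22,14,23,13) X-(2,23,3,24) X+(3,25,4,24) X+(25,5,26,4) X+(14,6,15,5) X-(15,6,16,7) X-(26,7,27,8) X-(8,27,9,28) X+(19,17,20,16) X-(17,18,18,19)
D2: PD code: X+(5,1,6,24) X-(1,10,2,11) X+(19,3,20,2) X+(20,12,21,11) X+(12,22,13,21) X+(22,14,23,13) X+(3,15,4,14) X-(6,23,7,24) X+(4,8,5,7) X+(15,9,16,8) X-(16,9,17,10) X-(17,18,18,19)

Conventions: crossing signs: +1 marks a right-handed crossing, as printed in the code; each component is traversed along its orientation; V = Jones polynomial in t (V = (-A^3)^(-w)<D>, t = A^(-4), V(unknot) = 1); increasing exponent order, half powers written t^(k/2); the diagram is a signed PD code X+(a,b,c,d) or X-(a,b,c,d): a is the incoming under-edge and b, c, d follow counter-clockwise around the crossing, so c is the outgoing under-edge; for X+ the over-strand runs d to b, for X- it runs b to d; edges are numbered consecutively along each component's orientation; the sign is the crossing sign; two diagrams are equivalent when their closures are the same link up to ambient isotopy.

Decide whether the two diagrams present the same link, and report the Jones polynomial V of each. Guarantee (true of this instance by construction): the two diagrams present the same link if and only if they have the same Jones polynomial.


equivalent: no
V(D1) = 1  (w +2, c 14, <D> = A^6)
V(D2) = t - t^2 + 2t^3 - t^4 + t^5 - t^6  (w +4, c 12, <D> = -A^-12 + A^-8 - A^-4 + 2 - A^4 + A^8)
why: comparing 2 Jones polynomials yields 2 groups


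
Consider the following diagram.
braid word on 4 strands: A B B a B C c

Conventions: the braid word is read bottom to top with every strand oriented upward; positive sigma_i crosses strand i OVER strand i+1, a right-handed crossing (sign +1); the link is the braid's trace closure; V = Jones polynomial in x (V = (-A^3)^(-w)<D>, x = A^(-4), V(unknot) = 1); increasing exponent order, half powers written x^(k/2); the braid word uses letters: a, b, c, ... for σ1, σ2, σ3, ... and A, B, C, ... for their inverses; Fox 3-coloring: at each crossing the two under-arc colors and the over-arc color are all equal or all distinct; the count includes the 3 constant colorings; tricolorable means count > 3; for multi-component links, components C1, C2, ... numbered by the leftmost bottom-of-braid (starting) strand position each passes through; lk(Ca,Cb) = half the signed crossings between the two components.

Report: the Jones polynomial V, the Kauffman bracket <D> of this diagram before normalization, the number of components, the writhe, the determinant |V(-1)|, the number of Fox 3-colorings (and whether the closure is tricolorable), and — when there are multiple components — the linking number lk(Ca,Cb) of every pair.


Jones polynomial: V(x) = x^-3 + x^-2 + x^-1 + 1
<D> = -A^-9 - A^-5 - A^-1 - A^3; writhe -3
components 3, writhe -3 (7 crossings)
linking number lk(C1,C2) = -1
lk(C1,C3): 0
lk(C2,C3) = 0
3-colorings: 9 of 3^8, det 0 — tricolorable
note: w = -3 (over 7 crossings) is diagram-only; (-A^3)^(3) removes it from V


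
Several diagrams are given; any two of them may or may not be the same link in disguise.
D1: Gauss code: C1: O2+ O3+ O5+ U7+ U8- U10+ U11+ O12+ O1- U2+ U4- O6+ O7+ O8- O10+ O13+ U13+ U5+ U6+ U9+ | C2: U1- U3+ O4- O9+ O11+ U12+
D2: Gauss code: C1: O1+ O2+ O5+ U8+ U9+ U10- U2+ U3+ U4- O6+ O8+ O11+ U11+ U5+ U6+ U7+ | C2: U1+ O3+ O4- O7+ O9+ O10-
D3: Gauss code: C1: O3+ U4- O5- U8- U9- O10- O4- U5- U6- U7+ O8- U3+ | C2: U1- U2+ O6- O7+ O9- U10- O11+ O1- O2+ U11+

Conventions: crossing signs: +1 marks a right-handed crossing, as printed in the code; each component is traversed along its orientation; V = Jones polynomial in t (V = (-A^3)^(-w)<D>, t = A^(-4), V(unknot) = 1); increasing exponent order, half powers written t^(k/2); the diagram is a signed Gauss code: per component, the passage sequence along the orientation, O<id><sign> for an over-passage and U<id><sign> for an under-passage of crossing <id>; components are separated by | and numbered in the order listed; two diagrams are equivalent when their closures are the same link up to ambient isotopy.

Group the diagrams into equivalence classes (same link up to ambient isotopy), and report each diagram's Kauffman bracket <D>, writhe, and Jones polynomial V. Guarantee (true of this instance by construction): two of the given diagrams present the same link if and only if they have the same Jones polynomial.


equivalence classes: {D1, D2} | {D3}
D1 (bracket -A^-5 + A^-1 - A^3 + 2A^7 + A^15; 13 crossings at w = +7): V = -t^(3/2) - 2t^(7/2) + t^(9/2) - t^(11/2) + t^(13/2)
V(D2) = -t^(3/2) - 2t^(7/2) + t^(9/2) - t^(11/2) + t^(13/2)  [11 crossings, <D> = -A^-5 + A^-1 - A^3 + 2A^7 + A^15, w = +7]
D3 (bracket A^-3 + 2A^5 - A^9 + A^13 - A^17; 11 crossings at w = -3): V = t^(-13/2) - t^(-11/2) + t^(-9/2) - 2t^(-7/2) - t^(-3/2)
key observation: 2 values of V(t) split the 3 diagrams
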